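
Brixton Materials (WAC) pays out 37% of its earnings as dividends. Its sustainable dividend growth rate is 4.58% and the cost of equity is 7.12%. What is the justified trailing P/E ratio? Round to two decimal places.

15.23

Justified trailing P/E = b(1+g)/(r−g) = 0.37×(1+0.0458)/(0.0712−0.0458) = 15.2341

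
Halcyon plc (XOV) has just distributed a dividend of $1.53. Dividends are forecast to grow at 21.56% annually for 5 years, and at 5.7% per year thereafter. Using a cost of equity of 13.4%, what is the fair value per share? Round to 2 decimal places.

Two-stage DDM. Project D₁…D_5 at 0.2156, terminal growth 0.057, discount at r = 0.134.
D_1 = 1.8599
D_2 = 2.2609
D_3 = 2.7483
D_4 = 3.3408
D_5 = 4.0611
Terminal value at t=5: TV = D_6/(r−g) = 4.2926/(0.134−0.057) = 55.7480
P₀ = 1.8599/(1+0.134)^1 + 2.2609/(1+0.134)^2 + 2.7483/(1+0.134)^3 + 3.3408/(1+0.134)^4 + 4.0611/(1+0.134)^5 + 55.7480/(1+0.134)^5 = 39.1965

$39.20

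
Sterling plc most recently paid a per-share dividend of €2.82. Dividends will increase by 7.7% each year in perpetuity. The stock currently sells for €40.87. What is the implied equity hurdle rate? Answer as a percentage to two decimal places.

Rearranging the constant-growth DDM: r = D₁/P₀ + g.
D₁ = 2.82 × (1 + 0.077) = 3.0371.
r = 3.0371 / 40.87 + 0.077 = 0.07431 + 0.077 = 0.15131

15.13%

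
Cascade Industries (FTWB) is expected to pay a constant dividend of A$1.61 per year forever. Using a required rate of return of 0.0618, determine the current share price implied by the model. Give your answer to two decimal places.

A$26.05

Zero-growth DDM (perpetuity): P₀ = D/r = 1.61 / 0.0618 = 26.0518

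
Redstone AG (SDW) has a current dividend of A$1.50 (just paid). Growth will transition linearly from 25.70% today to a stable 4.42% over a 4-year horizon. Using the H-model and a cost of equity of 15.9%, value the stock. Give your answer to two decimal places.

H-model: P₀ = D₀[(1+g_L) + H(g_S−g_L)]/(r−g_L), with H = 4/2 = 2.
P₀ = 1.50 × [(1+0.0442) + 2×(0.257−0.0442)] / (0.159−0.0442)
   = 1.50 × 1.4698 / 0.1148 = 19.2047

A$19.20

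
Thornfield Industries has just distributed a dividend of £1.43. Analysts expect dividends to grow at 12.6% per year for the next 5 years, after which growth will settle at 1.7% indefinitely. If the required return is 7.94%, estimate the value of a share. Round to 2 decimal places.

Two-stage DDM. Project D₁…D_5 at 0.126, terminal growth 0.017, discount at r = 0.0794.
D_1 = 1.6102
D_2 = 1.8131
D_3 = 2.0415
D_4 = 2.2987
D_5 = 2.5884
Terminal value at t=5: TV = D_6/(r−g) = 2.6324/(0.0794−0.017) = 42.1856
P₀ = 1.6102/(1+0.0794)^1 + 1.8131/(1+0.0794)^2 + 2.0415/(1+0.0794)^3 + 2.2987/(1+0.0794)^4 + 2.5884/(1+0.0794)^5 + 42.1856/(1+0.0794)^5 = 36.9218

£36.92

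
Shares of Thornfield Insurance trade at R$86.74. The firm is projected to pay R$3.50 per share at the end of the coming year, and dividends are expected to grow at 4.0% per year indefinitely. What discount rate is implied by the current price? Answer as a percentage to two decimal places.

Rearranging the constant-growth DDM: r = D₁/P₀ + g.
r = 3.5000 / 86.74 + 0.04 = 0.04035 + 0.04 = 0.08035

8.04%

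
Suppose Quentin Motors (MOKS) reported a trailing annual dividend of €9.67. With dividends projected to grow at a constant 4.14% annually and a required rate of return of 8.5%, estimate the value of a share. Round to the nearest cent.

€230.97

Gordon growth model: P₀ = D₁/(r − g). D₁ = 9.67 × (1 + 0.0414) = 10.0703.
P₀ = 10.0703 / (0.085 − 0.0414) = 10.0703 / 0.0436 = 230.9711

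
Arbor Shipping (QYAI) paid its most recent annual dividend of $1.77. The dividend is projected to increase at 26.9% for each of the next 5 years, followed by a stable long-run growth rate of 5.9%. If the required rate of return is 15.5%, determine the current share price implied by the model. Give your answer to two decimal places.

Two-stage DDM. Project D₁…D_5 at 0.269, terminal growth 0.059, discount at r = 0.155.
D_1 = 2.2461
D_2 = 2.8503
D_3 = 3.6171
D_4 = 4.5901
D_5 = 5.8248
Terminal value at t=5: TV = D_6/(r−g) = 6.1685/(0.155−0.059) = 64.2549
P₀ = 2.2461/(1+0.155)^1 + 2.8503/(1+0.155)^2 + 3.6171/(1+0.155)^3 + 4.5901/(1+0.155)^4 + 5.8248/(1+0.155)^5 + 64.2549/(1+0.155)^5 = 43.1025

$43.10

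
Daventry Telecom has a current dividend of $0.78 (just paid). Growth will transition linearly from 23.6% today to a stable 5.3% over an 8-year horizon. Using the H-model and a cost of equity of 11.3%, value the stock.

$23.20

H-model: P₀ = D₀[(1+g_L) + H(g_S−g_L)]/(r−g_L), with H = 8/2 = 4.
P₀ = 0.78 × [(1+0.053) + 4×(0.236−0.053)] / (0.113−0.053)
   = 0.78 × 1.7850 / 0.06 = 23.2050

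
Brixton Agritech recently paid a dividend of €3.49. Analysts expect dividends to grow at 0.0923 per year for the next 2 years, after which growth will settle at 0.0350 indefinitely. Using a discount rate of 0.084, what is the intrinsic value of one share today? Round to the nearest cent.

€81.91

Two-stage DDM. Project D₁…D_2 at 0.0923, terminal growth 0.035, discount at r = 0.084.
D_1 = 3.8121
D_2 = 4.1640
Terminal value at t=2: TV = D_3/(r−g) = 4.3097/(0.084−0.035) = 87.9536
P₀ = 3.8121/(1+0.084)^1 + 4.1640/(1+0.084)^2 + 87.9536/(1+0.084)^2 = 81.9109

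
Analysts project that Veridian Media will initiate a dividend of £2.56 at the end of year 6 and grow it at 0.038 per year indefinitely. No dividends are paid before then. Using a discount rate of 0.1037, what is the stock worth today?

£23.79

Deferred-dividend DDM. At t=5 the remaining stream is a growing perpetuity with first payment D_6 = 2.56.
V_5 = D_6/(r−g) = 2.56/(0.1037−0.038) = 38.9650
P₀ = V_5/(1+r)^5 = 38.9650/(1+0.1037)^5 = 23.7914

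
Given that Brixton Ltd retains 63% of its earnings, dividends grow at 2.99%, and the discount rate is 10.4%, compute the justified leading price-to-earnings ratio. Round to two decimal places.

4.99

Payout ratio b = 1 − 0.63 = 0.37.
Justified leading P/E = b/(r−g) = 0.37/(0.104−0.0299) = 4.9933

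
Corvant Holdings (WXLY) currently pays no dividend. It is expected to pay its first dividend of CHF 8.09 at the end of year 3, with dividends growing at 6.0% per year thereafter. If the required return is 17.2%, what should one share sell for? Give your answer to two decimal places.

CHF 52.59

Deferred-dividend DDM. At t=2 the remaining stream is a growing perpetuity with first payment D_3 = 8.09.
V_2 = D_3/(r−g) = 8.09/(0.172−0.06) = 72.2321
P₀ = V_2/(1+r)^2 = 72.2321/(1+0.172)^2 = 52.5866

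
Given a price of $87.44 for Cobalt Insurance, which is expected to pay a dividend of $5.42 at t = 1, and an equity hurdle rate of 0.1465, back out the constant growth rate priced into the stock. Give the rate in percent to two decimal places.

8.45%

From P₀ = D₁/(r − g), the implied growth is g = r − D₁/P₀.
g = 0.1465 − 5.42/87.44 = 0.1465 − 0.06199 = 0.08451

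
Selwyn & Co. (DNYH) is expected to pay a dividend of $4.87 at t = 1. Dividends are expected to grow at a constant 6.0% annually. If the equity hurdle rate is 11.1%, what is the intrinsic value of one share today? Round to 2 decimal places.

Gordon growth model: P₀ = D₁/(r − g), with D₁ = 4.87 given directly.
P₀ = 4.8700 / (0.111 − 0.06) = 4.8700 / 0.051 = 95.4902

$95.49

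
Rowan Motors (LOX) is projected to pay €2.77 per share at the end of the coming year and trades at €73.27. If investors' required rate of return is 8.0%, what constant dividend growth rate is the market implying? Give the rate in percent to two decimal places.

From P₀ = D₁/(r − g), the implied growth is g = r − D₁/P₀.
g = 0.08 − 2.77/73.27 = 0.08 − 0.03781 = 0.04219

4.22%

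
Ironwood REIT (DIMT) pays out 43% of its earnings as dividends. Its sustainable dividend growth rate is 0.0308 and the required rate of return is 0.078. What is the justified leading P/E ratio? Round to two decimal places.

9.11

Justified leading P/E = b/(r−g) = 0.43/(0.078−0.0308) = 9.1102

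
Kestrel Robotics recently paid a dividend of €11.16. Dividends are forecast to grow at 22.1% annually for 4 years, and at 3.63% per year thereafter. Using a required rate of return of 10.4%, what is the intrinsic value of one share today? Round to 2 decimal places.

€313.38

Two-stage DDM. Project D₁…D_4 at 0.221, terminal growth 0.0363, discount at r = 0.104.
D_1 = 13.6264
D_2 = 16.6378
D_3 = 20.3147
D_4 = 24.8043
Terminal value at t=4: TV = D_5/(r−g) = 25.7047/(0.104−0.0363) = 379.6852
P₀ = 13.6264/(1+0.104)^1 + 16.6378/(1+0.104)^2 + 20.3147/(1+0.104)^3 + 24.8043/(1+0.104)^4 + 379.6852/(1+0.104)^4 = 313.3805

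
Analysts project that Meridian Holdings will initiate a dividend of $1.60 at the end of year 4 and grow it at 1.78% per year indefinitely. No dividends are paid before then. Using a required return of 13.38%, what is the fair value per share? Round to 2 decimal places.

Deferred-dividend DDM. At t=3 the remaining stream is a growing perpetuity with first payment D_4 = 1.60.
V_3 = D_4/(r−g) = 1.60/(0.1338−0.0178) = 13.7931
P₀ = V_3/(1+r)^3 = 13.7931/(1+0.1338)^3 = 9.4635

$9.46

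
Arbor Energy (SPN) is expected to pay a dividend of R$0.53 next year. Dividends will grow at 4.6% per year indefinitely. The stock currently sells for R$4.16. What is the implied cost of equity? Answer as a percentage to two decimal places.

17.34%

Rearranging the constant-growth DDM: r = D₁/P₀ + g.
r = 0.5300 / 4.16 + 0.046 = 0.12740 + 0.046 = 0.17340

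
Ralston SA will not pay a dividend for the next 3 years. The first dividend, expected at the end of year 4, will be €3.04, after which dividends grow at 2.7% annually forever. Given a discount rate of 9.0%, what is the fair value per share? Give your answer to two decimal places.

€37.26

Deferred-dividend DDM. At t=3 the remaining stream is a growing perpetuity with first payment D_4 = 3.04.
V_3 = D_4/(r−g) = 3.04/(0.09−0.027) = 48.2540
P₀ = V_3/(1+r)^3 = 48.2540/(1+0.09)^3 = 37.2609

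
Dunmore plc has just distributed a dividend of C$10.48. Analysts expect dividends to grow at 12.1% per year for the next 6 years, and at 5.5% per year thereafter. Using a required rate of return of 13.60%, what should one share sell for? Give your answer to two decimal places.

Two-stage DDM. Project D₁…D_6 at 0.121, terminal growth 0.055, discount at r = 0.136.
D_1 = 11.7481
D_2 = 13.1696
D_3 = 14.7631
D_4 = 16.5495
D_5 = 18.5519
D_6 = 20.7967
Terminal value at t=6: TV = D_7/(r−g) = 21.9405/(0.136−0.055) = 270.8709
P₀ = 11.7481/(1+0.136)^1 + 13.1696/(1+0.136)^2 + 14.7631/(1+0.136)^3 + 16.5495/(1+0.136)^4 + 18.5519/(1+0.136)^5 + 20.7967/(1+0.136)^6 + 270.8709/(1+0.136)^6 = 186.0725

C$186.07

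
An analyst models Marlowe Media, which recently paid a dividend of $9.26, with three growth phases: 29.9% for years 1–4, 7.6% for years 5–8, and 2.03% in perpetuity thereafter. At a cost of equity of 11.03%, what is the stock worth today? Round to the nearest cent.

Three-stage DDM. Project D₁…D_8; terminal Gordon value at t=8 with g = 0.0203; discount at r = 0.1103.
D_1 = 12.0287
D_2 = 15.6253
D_3 = 20.2973
D_4 = 26.3662
D_5 = 28.3700
D_6 = 30.5262
D_7 = 32.8461
D_8 = 35.3425
TV_8 = 36.0599/(0.1103−0.0203) = 400.6656
P₀ = Σ Dₜ/(1+r)ᵗ + TV_8/(1+r)^8 = 293.3726

$293.37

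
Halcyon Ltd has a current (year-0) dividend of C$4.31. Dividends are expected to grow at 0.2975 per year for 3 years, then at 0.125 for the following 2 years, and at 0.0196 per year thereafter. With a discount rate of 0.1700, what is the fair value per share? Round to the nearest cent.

Three-stage DDM. Project D₁…D_5; terminal Gordon value at t=5 with g = 0.0196; discount at r = 0.17.
D_1 = 5.5922
D_2 = 7.2559
D_3 = 9.4145
D_4 = 10.5914
D_5 = 11.9153
TV_5 = 12.1488/(0.17−0.0196) = 80.7768
P₀ = Σ Dₜ/(1+r)ᵗ + TV_5/(1+r)^5 = 63.8883

C$63.89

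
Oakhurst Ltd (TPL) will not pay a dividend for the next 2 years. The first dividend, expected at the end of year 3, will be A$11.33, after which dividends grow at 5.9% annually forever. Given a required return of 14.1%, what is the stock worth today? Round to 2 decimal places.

A$106.13

Deferred-dividend DDM. At t=2 the remaining stream is a growing perpetuity with first payment D_3 = 11.33.
V_2 = D_3/(r−g) = 11.33/(0.141−0.059) = 138.1707
P₀ = V_2/(1+r)^2 = 138.1707/(1+0.141)^2 = 106.1316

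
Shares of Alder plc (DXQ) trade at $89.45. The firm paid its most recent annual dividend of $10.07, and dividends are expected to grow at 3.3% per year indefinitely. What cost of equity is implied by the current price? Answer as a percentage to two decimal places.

14.93%

Rearranging the constant-growth DDM: r = D₁/P₀ + g.
D₁ = 10.07 × (1 + 0.033) = 10.4023.
r = 10.4023 / 89.45 + 0.033 = 0.11629 + 0.033 = 0.14929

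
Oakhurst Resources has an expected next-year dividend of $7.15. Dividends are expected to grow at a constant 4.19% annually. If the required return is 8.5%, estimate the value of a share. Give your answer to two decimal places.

$165.89

Gordon growth model: P₀ = D₁/(r − g), with D₁ = 7.15 given directly.
P₀ = 7.1500 / (0.085 − 0.0419) = 7.1500 / 0.0431 = 165.8933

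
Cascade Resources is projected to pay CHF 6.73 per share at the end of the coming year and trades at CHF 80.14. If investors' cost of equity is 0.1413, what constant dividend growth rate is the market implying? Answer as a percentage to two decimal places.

From P₀ = D₁/(r − g), the implied growth is g = r − D₁/P₀.
g = 0.1413 − 6.73/80.14 = 0.1413 − 0.08398 = 0.05732

5.73%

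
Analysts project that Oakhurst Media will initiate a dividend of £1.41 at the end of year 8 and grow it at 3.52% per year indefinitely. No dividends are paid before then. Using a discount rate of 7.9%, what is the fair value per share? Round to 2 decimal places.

Deferred-dividend DDM. At t=7 the remaining stream is a growing perpetuity with first payment D_8 = 1.41.
V_7 = D_8/(r−g) = 1.41/(0.079−0.0352) = 32.1918
P₀ = V_7/(1+r)^7 = 32.1918/(1+0.079)^7 = 18.9058

£18.91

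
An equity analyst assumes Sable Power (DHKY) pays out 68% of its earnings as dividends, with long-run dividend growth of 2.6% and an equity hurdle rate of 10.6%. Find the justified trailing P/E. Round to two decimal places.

Justified trailing P/E = b(1+g)/(r−g) = 0.68×(1+0.026)/(0.106−0.026) = 8.7210

8.72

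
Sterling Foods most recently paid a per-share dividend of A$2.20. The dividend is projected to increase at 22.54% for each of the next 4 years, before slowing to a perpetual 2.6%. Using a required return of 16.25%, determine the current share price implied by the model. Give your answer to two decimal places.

A$30.47

Two-stage DDM. Project D₁…D_4 at 0.2254, terminal growth 0.026, discount at r = 0.1625.
D_1 = 2.6959
D_2 = 3.3035
D_3 = 4.0481
D_4 = 4.9606
Terminal value at t=4: TV = D_5/(r−g) = 5.0896/(0.1625−0.026) = 37.2863
P₀ = 2.6959/(1+0.1625)^1 + 3.3035/(1+0.1625)^2 + 4.0481/(1+0.1625)^3 + 4.9606/(1+0.1625)^4 + 37.2863/(1+0.1625)^4 = 30.4728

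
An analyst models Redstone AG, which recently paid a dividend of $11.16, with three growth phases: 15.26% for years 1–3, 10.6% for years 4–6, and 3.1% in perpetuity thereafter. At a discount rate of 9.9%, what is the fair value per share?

Three-stage DDM. Project D₁…D_6; terminal Gordon value at t=6 with g = 0.031; discount at r = 0.099.
D_1 = 12.8630
D_2 = 14.8259
D_3 = 17.0883
D_4 = 18.8997
D_5 = 20.9031
D_6 = 23.1188
TV_6 = 23.8355/(0.099−0.031) = 350.5219
P₀ = Σ Dₜ/(1+r)ᵗ + TV_6/(1+r)^6 = 274.9119

$274.91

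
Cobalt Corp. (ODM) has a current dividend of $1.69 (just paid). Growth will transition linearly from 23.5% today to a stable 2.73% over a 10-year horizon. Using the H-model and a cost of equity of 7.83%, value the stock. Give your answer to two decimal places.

H-model: P₀ = D₀[(1+g_L) + H(g_S−g_L)]/(r−g_L), with H = 10/2 = 5.
P₀ = 1.69 × [(1+0.0273) + 5×(0.235−0.0273)] / (0.0783−0.0273)
   = 1.69 × 2.0658 / 0.051 = 68.4549

$68.45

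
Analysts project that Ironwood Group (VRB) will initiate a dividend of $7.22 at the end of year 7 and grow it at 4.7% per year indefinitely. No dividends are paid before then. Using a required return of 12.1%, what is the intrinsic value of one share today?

Deferred-dividend DDM. At t=6 the remaining stream is a growing perpetuity with first payment D_7 = 7.22.
V_6 = D_7/(r−g) = 7.22/(0.121−0.047) = 97.5676
P₀ = V_6/(1+r)^6 = 97.5676/(1+0.121)^6 = 49.1668

$49.17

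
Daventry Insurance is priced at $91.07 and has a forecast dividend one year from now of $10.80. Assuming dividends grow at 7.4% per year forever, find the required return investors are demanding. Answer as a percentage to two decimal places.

Rearranging the constant-growth DDM: r = D₁/P₀ + g.
r = 10.8000 / 91.07 + 0.074 = 0.11859 + 0.074 = 0.19259

19.26%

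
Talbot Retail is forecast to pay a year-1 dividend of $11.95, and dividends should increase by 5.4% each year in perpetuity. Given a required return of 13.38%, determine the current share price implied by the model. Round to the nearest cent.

Gordon growth model: P₀ = D₁/(r − g), with D₁ = 11.95 given directly.
P₀ = 11.9500 / (0.1338 − 0.054) = 11.9500 / 0.0798 = 149.7494

$149.75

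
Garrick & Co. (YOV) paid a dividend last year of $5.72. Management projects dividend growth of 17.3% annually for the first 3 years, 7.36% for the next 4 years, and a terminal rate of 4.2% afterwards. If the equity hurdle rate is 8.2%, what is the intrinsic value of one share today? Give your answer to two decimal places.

Three-stage DDM. Project D₁…D_7; terminal Gordon value at t=7 with g = 0.042; discount at r = 0.082.
D_1 = 6.7096
D_2 = 7.8703
D_3 = 9.2319
D_4 = 9.9113
D_5 = 10.6408
D_6 = 11.4240
D_7 = 12.2648
TV_7 = 12.7799/(0.082−0.042) = 319.4978
P₀ = Σ Dₜ/(1+r)ᵗ + TV_7/(1+r)^7 = 232.8273

$232.83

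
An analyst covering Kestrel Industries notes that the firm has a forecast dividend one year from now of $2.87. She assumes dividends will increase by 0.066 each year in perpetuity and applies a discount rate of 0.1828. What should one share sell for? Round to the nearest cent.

Gordon growth model: P₀ = D₁/(r − g), with D₁ = 2.87 given directly.
P₀ = 2.8700 / (0.1828 − 0.066) = 2.8700 / 0.1168 = 24.5719

$24.57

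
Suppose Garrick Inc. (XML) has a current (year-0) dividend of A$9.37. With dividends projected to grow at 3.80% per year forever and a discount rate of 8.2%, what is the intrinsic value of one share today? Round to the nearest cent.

A$221.05

Gordon growth model: P₀ = D₁/(r − g). D₁ = 9.37 × (1 + 0.038) = 9.7261.
P₀ = 9.7261 / (0.082 − 0.038) = 9.7261 / 0.044 = 221.0468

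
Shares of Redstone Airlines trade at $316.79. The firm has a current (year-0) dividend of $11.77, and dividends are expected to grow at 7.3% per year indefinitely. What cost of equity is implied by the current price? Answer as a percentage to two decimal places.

11.29%

Rearranging the constant-growth DDM: r = D₁/P₀ + g.
D₁ = 11.77 × (1 + 0.073) = 12.6292.
r = 12.6292 / 316.79 + 0.073 = 0.03987 + 0.073 = 0.11287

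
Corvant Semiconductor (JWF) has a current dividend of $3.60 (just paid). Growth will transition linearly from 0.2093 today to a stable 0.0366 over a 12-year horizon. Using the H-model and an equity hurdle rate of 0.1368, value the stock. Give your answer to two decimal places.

$74.47

H-model: P₀ = D₀[(1+g_L) + H(g_S−g_L)]/(r−g_L), with H = 12/2 = 6.
P₀ = 3.60 × [(1+0.0366) + 6×(0.2093−0.0366)] / (0.1368−0.0366)
   = 3.60 × 2.0728 / 0.1002 = 74.4719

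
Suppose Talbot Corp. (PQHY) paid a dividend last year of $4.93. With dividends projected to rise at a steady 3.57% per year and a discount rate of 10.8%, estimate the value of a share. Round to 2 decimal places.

Gordon growth model: P₀ = D₁/(r − g). D₁ = 4.93 × (1 + 0.0357) = 5.1060.
P₀ = 5.1060 / (0.108 − 0.0357) = 5.1060 / 0.0723 = 70.6224

$70.62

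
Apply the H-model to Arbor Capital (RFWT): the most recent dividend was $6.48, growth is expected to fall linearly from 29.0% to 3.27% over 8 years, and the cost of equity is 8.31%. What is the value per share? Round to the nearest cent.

H-model: P₀ = D₀[(1+g_L) + H(g_S−g_L)]/(r−g_L), with H = 8/2 = 4.
P₀ = 6.48 × [(1+0.0327) + 4×(0.29−0.0327)] / (0.0831−0.0327)
   = 6.48 × 2.0619 / 0.0504 = 265.1014

$265.10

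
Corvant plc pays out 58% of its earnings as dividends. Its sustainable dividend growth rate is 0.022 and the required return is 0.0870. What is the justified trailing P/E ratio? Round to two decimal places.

9.12

Justified trailing P/E = b(1+g)/(r−g) = 0.58×(1+0.022)/(0.087−0.022) = 9.1194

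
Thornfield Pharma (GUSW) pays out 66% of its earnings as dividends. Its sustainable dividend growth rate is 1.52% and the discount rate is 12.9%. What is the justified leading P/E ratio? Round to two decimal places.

Justified leading P/E = b/(r−g) = 0.66/(0.129−0.0152) = 5.7996

5.80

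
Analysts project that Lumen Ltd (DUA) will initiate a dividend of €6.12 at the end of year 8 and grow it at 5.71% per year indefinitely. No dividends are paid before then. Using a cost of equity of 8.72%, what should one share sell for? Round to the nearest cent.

€113.24

Deferred-dividend DDM. At t=7 the remaining stream is a growing perpetuity with first payment D_8 = 6.12.
V_7 = D_8/(r−g) = 6.12/(0.0872−0.0571) = 203.3223
P₀ = V_7/(1+r)^7 = 203.3223/(1+0.0872)^7 = 113.2449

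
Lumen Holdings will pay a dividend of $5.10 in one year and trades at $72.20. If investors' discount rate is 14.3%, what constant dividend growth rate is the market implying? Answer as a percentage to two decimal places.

7.24%

From P₀ = D₁/(r − g), the implied growth is g = r − D₁/P₀.
g = 0.143 − 5.10/72.20 = 0.143 − 0.07064 = 0.07236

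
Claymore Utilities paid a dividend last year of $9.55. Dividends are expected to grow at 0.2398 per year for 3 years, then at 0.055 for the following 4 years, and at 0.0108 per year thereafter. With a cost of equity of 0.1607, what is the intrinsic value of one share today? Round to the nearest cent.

Three-stage DDM. Project D₁…D_7; terminal Gordon value at t=7 with g = 0.0108; discount at r = 0.1607.
D_1 = 11.8401
D_2 = 14.6793
D_3 = 18.1995
D_4 = 19.2004
D_5 = 20.2564
D_6 = 21.3705
D_7 = 22.5459
TV_7 = 22.7894/(0.1607−0.0108) = 152.0308
P₀ = Σ Dₜ/(1+r)ᵗ + TV_7/(1+r)^7 = 123.1791

$123.18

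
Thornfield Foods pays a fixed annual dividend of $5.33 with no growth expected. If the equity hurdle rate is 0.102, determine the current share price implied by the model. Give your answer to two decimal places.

Zero-growth DDM (perpetuity): P₀ = D/r = 5.33 / 0.102 = 52.2549

$52.25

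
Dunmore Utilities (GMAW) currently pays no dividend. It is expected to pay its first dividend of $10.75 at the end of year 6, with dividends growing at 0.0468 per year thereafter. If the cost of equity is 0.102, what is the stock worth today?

$119.83

Deferred-dividend DDM. At t=5 the remaining stream is a growing perpetuity with first payment D_6 = 10.75.
V_5 = D_6/(r−g) = 10.75/(0.102−0.0468) = 194.7464
P₀ = V_5/(1+r)^5 = 194.7464/(1+0.102)^5 = 119.8289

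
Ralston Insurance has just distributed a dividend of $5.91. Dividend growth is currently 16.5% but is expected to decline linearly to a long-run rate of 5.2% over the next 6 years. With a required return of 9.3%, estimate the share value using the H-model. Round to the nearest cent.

$200.51

H-model: P₀ = D₀[(1+g_L) + H(g_S−g_L)]/(r−g_L), with H = 6/2 = 3.
P₀ = 5.91 × [(1+0.052) + 3×(0.165−0.052)] / (0.093−0.052)
   = 5.91 × 1.3910 / 0.041 = 200.5076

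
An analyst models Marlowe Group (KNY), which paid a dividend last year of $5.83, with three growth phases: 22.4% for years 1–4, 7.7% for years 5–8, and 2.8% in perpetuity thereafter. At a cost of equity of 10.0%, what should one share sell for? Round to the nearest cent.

Three-stage DDM. Project D₁…D_8; terminal Gordon value at t=8 with g = 0.028; discount at r = 0.1.
D_1 = 7.1359
D_2 = 8.7344
D_3 = 10.6909
D_4 = 13.0856
D_5 = 14.0932
D_6 = 15.1784
D_7 = 16.3471
D_8 = 17.6059
TV_8 = 18.0988/(0.1−0.028) = 251.3724
P₀ = Σ Dₜ/(1+r)ᵗ + TV_8/(1+r)^8 = 181.8631

$181.86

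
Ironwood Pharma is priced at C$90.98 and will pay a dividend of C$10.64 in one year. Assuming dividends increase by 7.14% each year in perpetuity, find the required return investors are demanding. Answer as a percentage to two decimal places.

Rearranging the constant-growth DDM: r = D₁/P₀ + g.
r = 10.6400 / 90.98 + 0.0714 = 0.11695 + 0.0714 = 0.18835

18.83%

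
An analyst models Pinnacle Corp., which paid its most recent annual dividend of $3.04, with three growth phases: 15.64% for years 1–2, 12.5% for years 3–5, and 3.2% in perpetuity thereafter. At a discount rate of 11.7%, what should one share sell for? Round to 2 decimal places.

$56.74

Three-stage DDM. Project D₁…D_5; terminal Gordon value at t=5 with g = 0.032; discount at r = 0.117.
D_1 = 3.5155
D_2 = 4.0653
D_3 = 4.5734
D_4 = 5.1451
D_5 = 5.7883
TV_5 = 5.9735/(0.117−0.032) = 70.2762
P₀ = Σ Dₜ/(1+r)ᵗ + TV_5/(1+r)^5 = 56.7359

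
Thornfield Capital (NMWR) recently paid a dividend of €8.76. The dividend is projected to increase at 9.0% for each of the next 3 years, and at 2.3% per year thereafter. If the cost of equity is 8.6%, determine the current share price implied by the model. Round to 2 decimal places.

€170.30

Two-stage DDM. Project D₁…D_3 at 0.09, terminal growth 0.023, discount at r = 0.086.
D_1 = 9.5484
D_2 = 10.4078
D_3 = 11.3445
Terminal value at t=3: TV = D_4/(r−g) = 11.6054/(0.086−0.023) = 184.2123
P₀ = 9.5484/(1+0.086)^1 + 10.4078/(1+0.086)^2 + 11.3445/(1+0.086)^3 + 184.2123/(1+0.086)^3 = 170.2974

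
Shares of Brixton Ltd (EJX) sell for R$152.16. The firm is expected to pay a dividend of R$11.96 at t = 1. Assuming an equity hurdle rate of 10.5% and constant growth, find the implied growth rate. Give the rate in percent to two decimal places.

From P₀ = D₁/(r − g), the implied growth is g = r − D₁/P₀.
g = 0.105 − 11.96/152.16 = 0.105 − 0.07860 = 0.02640

2.64%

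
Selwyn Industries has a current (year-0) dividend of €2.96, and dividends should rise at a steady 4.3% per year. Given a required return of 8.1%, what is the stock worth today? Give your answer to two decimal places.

€81.24

Gordon growth model: P₀ = D₁/(r − g). D₁ = 2.96 × (1 + 0.043) = 3.0873.
P₀ = 3.0873 / (0.081 − 0.043) = 3.0873 / 0.038 = 81.2442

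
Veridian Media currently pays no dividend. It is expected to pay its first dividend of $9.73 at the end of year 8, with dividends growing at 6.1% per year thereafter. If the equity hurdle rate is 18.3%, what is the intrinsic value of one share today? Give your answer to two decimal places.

$24.60

Deferred-dividend DDM. At t=7 the remaining stream is a growing perpetuity with first payment D_8 = 9.73.
V_7 = D_8/(r−g) = 9.73/(0.183−0.061) = 79.7541
P₀ = V_7/(1+r)^7 = 79.7541/(1+0.183)^7 = 24.5957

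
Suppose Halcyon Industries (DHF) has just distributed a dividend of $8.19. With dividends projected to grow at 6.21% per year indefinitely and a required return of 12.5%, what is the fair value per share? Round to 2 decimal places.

Gordon growth model: P₀ = D₁/(r − g). D₁ = 8.19 × (1 + 0.0621) = 8.6986.
P₀ = 8.6986 / (0.125 − 0.0621) = 8.6986 / 0.0629 = 138.2925

$138.29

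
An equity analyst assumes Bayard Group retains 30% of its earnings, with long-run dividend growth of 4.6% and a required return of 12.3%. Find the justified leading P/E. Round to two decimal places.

Payout ratio b = 1 − 0.30 = 0.70.
Justified leading P/E = b/(r−g) = 0.70/(0.123−0.046) = 9.0909

9.09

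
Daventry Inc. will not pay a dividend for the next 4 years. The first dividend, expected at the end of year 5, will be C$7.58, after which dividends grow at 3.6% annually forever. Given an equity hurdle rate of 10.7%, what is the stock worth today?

C$71.09

Deferred-dividend DDM. At t=4 the remaining stream is a growing perpetuity with first payment D_5 = 7.58.
V_4 = D_5/(r−g) = 7.58/(0.107−0.036) = 106.7606
P₀ = V_4/(1+r)^4 = 106.7606/(1+0.107)^4 = 71.0919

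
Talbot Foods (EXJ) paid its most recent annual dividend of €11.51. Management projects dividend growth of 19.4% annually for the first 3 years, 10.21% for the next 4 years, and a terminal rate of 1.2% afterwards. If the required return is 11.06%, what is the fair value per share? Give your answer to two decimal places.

€238.46

Three-stage DDM. Project D₁…D_7; terminal Gordon value at t=7 with g = 0.012; discount at r = 0.1106.
D_1 = 13.7429
D_2 = 16.4091
D_3 = 19.5924
D_4 = 21.5928
D_5 = 23.7974
D_6 = 26.2272
D_7 = 28.9050
TV_7 = 29.2518/(0.1106−0.012) = 296.6716
P₀ = Σ Dₜ/(1+r)ᵗ + TV_7/(1+r)^7 = 238.4595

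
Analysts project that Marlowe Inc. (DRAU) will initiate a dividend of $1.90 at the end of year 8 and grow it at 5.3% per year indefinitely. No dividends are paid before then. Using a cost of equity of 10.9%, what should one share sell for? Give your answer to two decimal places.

$16.45

Deferred-dividend DDM. At t=7 the remaining stream is a growing perpetuity with first payment D_8 = 1.90.
V_7 = D_8/(r−g) = 1.90/(0.109−0.053) = 33.9286
P₀ = V_7/(1+r)^7 = 33.9286/(1+0.109)^7 = 16.4454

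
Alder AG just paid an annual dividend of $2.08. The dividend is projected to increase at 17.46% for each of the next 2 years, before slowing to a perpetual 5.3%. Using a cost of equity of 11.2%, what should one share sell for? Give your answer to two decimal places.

$45.94

Two-stage DDM. Project D₁…D_2 at 0.1746, terminal growth 0.053, discount at r = 0.112.
D_1 = 2.4432
D_2 = 2.8697
Terminal value at t=2: TV = D_3/(r−g) = 3.0218/(0.112−0.053) = 51.2177
P₀ = 2.4432/(1+0.112)^1 + 2.8697/(1+0.112)^2 + 51.2177/(1+0.112)^2 = 45.9379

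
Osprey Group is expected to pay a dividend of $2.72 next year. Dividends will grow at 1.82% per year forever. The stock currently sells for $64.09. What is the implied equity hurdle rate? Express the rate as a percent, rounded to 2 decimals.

Rearranging the constant-growth DDM: r = D₁/P₀ + g.
r = 2.7200 / 64.09 + 0.0182 = 0.04244 + 0.0182 = 0.06064

6.06%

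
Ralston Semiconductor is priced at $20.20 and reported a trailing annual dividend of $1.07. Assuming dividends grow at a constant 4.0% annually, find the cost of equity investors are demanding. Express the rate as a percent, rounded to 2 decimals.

9.51%

Rearranging the constant-growth DDM: r = D₁/P₀ + g.
D₁ = 1.07 × (1 + 0.04) = 1.1128.
r = 1.1128 / 20.20 + 0.04 = 0.05509 + 0.04 = 0.09509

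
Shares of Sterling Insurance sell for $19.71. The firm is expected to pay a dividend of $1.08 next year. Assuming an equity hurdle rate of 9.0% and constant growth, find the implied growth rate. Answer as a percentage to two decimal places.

From P₀ = D₁/(r − g), the implied growth is g = r − D₁/P₀.
g = 0.09 − 1.08/19.71 = 0.09 − 0.05479 = 0.03521

3.52%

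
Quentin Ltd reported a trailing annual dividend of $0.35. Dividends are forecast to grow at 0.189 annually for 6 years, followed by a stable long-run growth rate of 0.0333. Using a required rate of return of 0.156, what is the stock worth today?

$5.81

Two-stage DDM. Project D₁…D_6 at 0.189, terminal growth 0.0333, discount at r = 0.156.
D_1 = 0.4162
D_2 = 0.4948
D_3 = 0.5883
D_4 = 0.6995
D_5 = 0.8317
D_6 = 0.9889
Terminal value at t=6: TV = D_7/(r−g) = 1.0218/(0.156−0.0333) = 8.3280
P₀ = 0.4162/(1+0.156)^1 + 0.4948/(1+0.156)^2 + 0.5883/(1+0.156)^3 + 0.6995/(1+0.156)^4 + 0.8317/(1+0.156)^5 + 0.9889/(1+0.156)^6 + 8.3280/(1+0.156)^6 = 5.8098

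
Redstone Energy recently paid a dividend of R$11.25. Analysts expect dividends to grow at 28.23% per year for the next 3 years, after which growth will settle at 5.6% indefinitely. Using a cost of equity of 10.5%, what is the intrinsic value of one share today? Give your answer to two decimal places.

Two-stage DDM. Project D₁…D_3 at 0.2823, terminal growth 0.056, discount at r = 0.105.
D_1 = 14.4259
D_2 = 18.4983
D_3 = 23.7204
Terminal value at t=3: TV = D_4/(r−g) = 25.0487/(0.105−0.056) = 511.1982
P₀ = 14.4259/(1+0.105)^1 + 18.4983/(1+0.105)^2 + 23.7204/(1+0.105)^3 + 511.1982/(1+0.105)^3 = 424.6662

R$424.67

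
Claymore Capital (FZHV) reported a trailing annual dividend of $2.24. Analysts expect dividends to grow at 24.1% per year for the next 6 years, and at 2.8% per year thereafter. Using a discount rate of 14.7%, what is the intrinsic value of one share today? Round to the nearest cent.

Two-stage DDM. Project D₁…D_6 at 0.241, terminal growth 0.028, discount at r = 0.147.
D_1 = 2.7798
D_2 = 3.4498
D_3 = 4.2812
D_4 = 5.3129
D_5 = 6.5934
D_6 = 8.1824
Terminal value at t=6: TV = D_7/(r−g) = 8.4115/(0.147−0.028) = 70.6846
P₀ = 2.7798/(1+0.147)^1 + 3.4498/(1+0.147)^2 + 4.2812/(1+0.147)^3 + 5.3129/(1+0.147)^4 + 6.5934/(1+0.147)^5 + 8.1824/(1+0.147)^6 + 70.6846/(1+0.147)^6 = 48.9086

$48.91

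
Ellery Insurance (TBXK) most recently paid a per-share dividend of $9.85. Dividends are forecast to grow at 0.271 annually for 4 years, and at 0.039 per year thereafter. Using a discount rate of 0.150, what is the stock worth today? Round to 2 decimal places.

$188.48

Two-stage DDM. Project D₁…D_4 at 0.271, terminal growth 0.039, discount at r = 0.15.
D_1 = 12.5193
D_2 = 15.9121
D_3 = 20.2243
D_4 = 25.7050
Terminal value at t=4: TV = D_5/(r−g) = 26.7075/(0.15−0.039) = 240.6085
P₀ = 12.5193/(1+0.15)^1 + 15.9121/(1+0.15)^2 + 20.2243/(1+0.15)^3 + 25.7050/(1+0.15)^4 + 240.6085/(1+0.15)^4 = 188.4817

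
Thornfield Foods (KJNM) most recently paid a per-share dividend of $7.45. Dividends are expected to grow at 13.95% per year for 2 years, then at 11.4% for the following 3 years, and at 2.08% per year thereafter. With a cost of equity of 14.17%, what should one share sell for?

$94.27

Three-stage DDM. Project D₁…D_5; terminal Gordon value at t=5 with g = 0.0208; discount at r = 0.1417.
D_1 = 8.4893
D_2 = 9.6735
D_3 = 10.7763
D_4 = 12.0048
D_5 = 13.3734
TV_5 = 13.6515/(0.1417−0.0208) = 112.9158
P₀ = Σ Dₜ/(1+r)ᵗ + TV_5/(1+r)^5 = 94.2676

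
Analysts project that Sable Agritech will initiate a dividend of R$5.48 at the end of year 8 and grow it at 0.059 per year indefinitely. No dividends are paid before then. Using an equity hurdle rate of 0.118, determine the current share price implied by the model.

Deferred-dividend DDM. At t=7 the remaining stream is a growing perpetuity with first payment D_8 = 5.48.
V_7 = D_8/(r−g) = 5.48/(0.118−0.059) = 92.8814
P₀ = V_7/(1+r)^7 = 92.8814/(1+0.118)^7 = 42.5438

R$42.54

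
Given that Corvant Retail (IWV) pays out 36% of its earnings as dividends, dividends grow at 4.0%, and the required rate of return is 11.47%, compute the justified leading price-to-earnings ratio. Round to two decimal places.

4.82

Justified leading P/E = b/(r−g) = 0.36/(0.1147−0.04) = 4.8193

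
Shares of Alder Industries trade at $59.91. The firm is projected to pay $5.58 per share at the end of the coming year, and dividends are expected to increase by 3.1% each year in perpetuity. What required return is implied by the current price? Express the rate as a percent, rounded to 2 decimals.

12.41%

Rearranging the constant-growth DDM: r = D₁/P₀ + g.
r = 5.5800 / 59.91 + 0.031 = 0.09314 + 0.031 = 0.12414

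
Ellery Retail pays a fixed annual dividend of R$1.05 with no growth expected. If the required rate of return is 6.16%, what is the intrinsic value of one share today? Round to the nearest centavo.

Zero-growth DDM (perpetuity): P₀ = D/r = 1.05 / 0.0616 = 17.0455

R$17.05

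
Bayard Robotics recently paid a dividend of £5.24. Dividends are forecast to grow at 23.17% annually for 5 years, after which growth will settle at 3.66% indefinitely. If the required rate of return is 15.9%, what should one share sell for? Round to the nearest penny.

£91.72

Two-stage DDM. Project D₁…D_5 at 0.2317, terminal growth 0.0366, discount at r = 0.159.
D_1 = 6.4541
D_2 = 7.9495
D_3 = 9.7914
D_4 = 12.0601
D_5 = 14.8544
Terminal value at t=5: TV = D_6/(r−g) = 15.3981/(0.159−0.0366) = 125.8015
P₀ = 6.4541/(1+0.159)^1 + 7.9495/(1+0.159)^2 + 9.7914/(1+0.159)^3 + 12.0601/(1+0.159)^4 + 14.8544/(1+0.159)^5 + 125.8015/(1+0.159)^5 = 91.7171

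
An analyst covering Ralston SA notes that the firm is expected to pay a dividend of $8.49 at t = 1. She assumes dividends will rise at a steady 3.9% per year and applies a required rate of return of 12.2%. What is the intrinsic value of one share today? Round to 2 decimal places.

$102.29

Gordon growth model: P₀ = D₁/(r − g), with D₁ = 8.49 given directly.
P₀ = 8.4900 / (0.122 − 0.039) = 8.4900 / 0.083 = 102.2892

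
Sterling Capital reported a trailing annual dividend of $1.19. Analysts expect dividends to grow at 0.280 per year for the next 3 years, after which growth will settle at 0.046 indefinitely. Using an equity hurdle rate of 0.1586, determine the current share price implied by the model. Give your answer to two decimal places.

Two-stage DDM. Project D₁…D_3 at 0.28, terminal growth 0.046, discount at r = 0.1586.
D_1 = 1.5232
D_2 = 1.9497
D_3 = 2.4956
Terminal value at t=3: TV = D_4/(r−g) = 2.6104/(0.1586−0.046) = 23.1830
P₀ = 1.5232/(1+0.1586)^1 + 1.9497/(1+0.1586)^2 + 2.4956/(1+0.1586)^3 + 23.1830/(1+0.1586)^3 = 19.2781

$19.28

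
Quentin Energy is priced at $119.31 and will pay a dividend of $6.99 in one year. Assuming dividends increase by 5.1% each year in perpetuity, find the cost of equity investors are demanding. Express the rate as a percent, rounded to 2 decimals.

10.96%

Rearranging the constant-growth DDM: r = D₁/P₀ + g.
r = 6.9900 / 119.31 + 0.051 = 0.05859 + 0.051 = 0.10959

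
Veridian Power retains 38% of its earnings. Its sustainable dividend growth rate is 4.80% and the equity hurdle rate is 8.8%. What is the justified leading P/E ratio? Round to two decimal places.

Payout ratio b = 1 − 0.38 = 0.62.
Justified leading P/E = b/(r−g) = 0.62/(0.088−0.048) = 15.5000

15.50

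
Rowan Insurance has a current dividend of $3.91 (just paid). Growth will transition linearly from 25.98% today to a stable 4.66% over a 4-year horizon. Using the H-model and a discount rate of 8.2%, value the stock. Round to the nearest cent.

H-model: P₀ = D₀[(1+g_L) + H(g_S−g_L)]/(r−g_L), with H = 4/2 = 2.
P₀ = 3.91 × [(1+0.0466) + 2×(0.2598−0.0466)] / (0.082−0.0466)
   = 3.91 × 1.4730 / 0.0354 = 162.6958

$162.70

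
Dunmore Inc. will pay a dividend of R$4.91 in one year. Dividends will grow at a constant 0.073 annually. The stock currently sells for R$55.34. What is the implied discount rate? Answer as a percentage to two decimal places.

16.17%

Rearranging the constant-growth DDM: r = D₁/P₀ + g.
r = 4.9100 / 55.34 + 0.073 = 0.08872 + 0.073 = 0.16172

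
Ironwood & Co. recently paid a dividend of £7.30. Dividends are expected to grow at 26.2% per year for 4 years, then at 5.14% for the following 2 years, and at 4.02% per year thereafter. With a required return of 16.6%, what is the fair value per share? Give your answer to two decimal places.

£120.25

Three-stage DDM. Project D₁…D_6; terminal Gordon value at t=6 with g = 0.0402; discount at r = 0.166.
D_1 = 9.2126
D_2 = 11.6263
D_3 = 14.6724
D_4 = 18.5166
D_5 = 19.4683
D_6 = 20.4690
TV_6 = 21.2918/(0.166−0.0402) = 169.2515
P₀ = Σ Dₜ/(1+r)ᵗ + TV_6/(1+r)^6 = 120.2547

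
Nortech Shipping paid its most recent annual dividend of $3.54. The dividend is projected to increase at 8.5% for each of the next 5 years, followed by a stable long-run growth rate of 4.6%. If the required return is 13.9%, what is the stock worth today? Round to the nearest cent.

$46.57

Two-stage DDM. Project D₁…D_5 at 0.085, terminal growth 0.046, discount at r = 0.139.
D_1 = 3.8409
D_2 = 4.1674
D_3 = 4.5216
D_4 = 4.9059
D_5 = 5.3229
Terminal value at t=5: TV = D_6/(r−g) = 5.5678/(0.139−0.046) = 59.8688
P₀ = 3.8409/(1+0.139)^1 + 4.1674/(1+0.139)^2 + 4.5216/(1+0.139)^3 + 4.9059/(1+0.139)^4 + 5.3229/(1+0.139)^5 + 59.8688/(1+0.139)^5 = 46.5668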